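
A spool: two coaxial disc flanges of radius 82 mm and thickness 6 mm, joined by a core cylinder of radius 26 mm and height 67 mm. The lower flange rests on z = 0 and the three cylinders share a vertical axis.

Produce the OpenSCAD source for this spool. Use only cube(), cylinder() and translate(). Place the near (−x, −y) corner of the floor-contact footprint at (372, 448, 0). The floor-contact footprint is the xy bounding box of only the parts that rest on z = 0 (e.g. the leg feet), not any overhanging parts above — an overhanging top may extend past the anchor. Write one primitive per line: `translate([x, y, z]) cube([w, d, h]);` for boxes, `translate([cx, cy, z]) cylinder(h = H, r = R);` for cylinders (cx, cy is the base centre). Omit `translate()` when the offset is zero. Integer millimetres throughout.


translate([454, 530, 0]) cylinder(h = 6, r = 82);
translate([454, 530, 6]) cylinder(h = 67, r = 26);
translate([454, 530, 73]) cylinder(h = 6, r = 82);


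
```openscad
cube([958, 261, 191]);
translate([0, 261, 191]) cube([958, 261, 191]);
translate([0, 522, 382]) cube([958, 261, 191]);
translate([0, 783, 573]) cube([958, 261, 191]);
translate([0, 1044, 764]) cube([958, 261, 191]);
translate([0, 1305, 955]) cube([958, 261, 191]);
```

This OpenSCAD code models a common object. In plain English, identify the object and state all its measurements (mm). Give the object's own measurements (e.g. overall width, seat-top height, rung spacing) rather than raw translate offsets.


A straight staircase of 6 solid steps. Each step is 958 mm wide (x), 261 mm deep (y, the going) and 191 mm tall (the rise). The first step rests on the floor; each subsequent step sits one going further in +y and one rise higher in +z, directly behind and above the previous step with no overlap.


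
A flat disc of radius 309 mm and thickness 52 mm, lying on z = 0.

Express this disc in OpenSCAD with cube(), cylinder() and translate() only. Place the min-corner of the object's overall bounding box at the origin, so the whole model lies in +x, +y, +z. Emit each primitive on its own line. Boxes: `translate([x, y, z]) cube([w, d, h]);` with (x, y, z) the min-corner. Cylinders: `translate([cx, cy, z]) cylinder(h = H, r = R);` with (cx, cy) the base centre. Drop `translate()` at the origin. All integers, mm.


translate([309, 309, 0]) cylinder(h = 52, r = 309);


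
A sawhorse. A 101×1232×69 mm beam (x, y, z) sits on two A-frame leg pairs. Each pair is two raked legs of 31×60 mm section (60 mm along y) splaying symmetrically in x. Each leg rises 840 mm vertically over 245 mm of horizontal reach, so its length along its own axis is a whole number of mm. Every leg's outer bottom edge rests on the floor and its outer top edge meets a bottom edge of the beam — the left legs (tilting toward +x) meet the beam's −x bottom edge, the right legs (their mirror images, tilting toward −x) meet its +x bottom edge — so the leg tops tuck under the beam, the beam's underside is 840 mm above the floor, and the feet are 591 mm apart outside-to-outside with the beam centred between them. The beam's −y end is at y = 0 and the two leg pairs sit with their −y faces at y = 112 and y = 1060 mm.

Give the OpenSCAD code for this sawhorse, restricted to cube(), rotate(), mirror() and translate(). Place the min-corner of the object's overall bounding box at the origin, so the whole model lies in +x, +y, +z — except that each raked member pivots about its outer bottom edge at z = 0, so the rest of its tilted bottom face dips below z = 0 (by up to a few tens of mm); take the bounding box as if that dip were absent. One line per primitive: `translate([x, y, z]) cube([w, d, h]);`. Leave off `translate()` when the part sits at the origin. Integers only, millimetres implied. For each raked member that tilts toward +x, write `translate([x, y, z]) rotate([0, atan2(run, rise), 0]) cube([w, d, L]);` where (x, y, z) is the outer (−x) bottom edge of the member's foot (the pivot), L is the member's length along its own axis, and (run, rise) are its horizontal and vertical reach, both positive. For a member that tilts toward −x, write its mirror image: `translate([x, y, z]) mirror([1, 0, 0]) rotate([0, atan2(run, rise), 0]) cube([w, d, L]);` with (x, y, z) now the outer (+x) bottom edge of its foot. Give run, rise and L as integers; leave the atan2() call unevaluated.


translate([245, 0, 840]) cube([101, 1232, 69]);
translate([0, 112, 0]) rotate([0, atan2(245, 840), 0]) cube([31, 60, 875]);
translate([591, 112, 0]) mirror([1, 0, 0]) rotate([0, atan2(245, 840), 0]) cube([31, 60, 875]);
translate([0, 1060, 0]) rotate([0, atan2(245, 840), 0]) cube([31, 60, 875]);
translate([591, 1060, 0]) mirror([1, 0, 0]) rotate([0, atan2(245, 840), 0]) cube([31, 60, 875]);


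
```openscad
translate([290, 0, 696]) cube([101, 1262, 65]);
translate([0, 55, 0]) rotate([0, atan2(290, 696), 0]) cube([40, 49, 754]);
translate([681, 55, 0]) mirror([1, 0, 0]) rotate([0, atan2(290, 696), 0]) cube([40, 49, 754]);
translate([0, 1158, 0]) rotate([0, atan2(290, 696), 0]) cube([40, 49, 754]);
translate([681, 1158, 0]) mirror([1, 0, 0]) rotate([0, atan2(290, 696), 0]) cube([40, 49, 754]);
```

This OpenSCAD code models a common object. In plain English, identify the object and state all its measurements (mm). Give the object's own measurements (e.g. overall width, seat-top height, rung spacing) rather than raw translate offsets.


A sawhorse. A 101×1262×65 mm beam (x, y, z) sits on two A-frame leg pairs. Each pair is two raked legs of 40×49 mm section (49 mm along y) splaying symmetrically in x. Each leg rises 696 mm vertically over 290 mm of horizontal reach and is 754 mm long along its own axis. Every leg's outer bottom edge rests on the floor and its outer top edge meets a bottom edge of the beam — the left legs (tilting toward +x) meet the beam's −x bottom edge, the right legs (their mirror images, tilting toward −x) meet its +x bottom edge — so the leg tops tuck under the beam, the beam's underside is 696 mm above the floor, and the feet are 681 mm apart outside-to-outside with the beam centred between them. The two leg pairs are set in 55 mm from either end of the beam.


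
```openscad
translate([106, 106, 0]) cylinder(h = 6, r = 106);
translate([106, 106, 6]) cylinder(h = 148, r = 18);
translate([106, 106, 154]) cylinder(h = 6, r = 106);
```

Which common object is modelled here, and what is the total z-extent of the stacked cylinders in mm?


A spool. The overall height is 160 mm.

Three coaxial cylinders, large–small–large — a spool. Two 6 mm flanges and a 148 mm core give 6 + 148 + 6 = 160 mm.


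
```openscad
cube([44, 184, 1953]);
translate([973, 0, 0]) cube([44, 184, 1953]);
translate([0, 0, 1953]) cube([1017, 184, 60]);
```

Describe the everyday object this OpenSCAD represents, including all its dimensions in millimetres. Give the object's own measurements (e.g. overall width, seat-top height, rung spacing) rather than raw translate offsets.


A door frame. The clear opening is 929 mm wide and 1953 mm high. Two 44 mm wide jambs, 184 mm deep, stand either side of the opening from the floor to the top of the opening. A 60 mm thick head sits across the top of both jambs, spanning the full outside width of the frame.


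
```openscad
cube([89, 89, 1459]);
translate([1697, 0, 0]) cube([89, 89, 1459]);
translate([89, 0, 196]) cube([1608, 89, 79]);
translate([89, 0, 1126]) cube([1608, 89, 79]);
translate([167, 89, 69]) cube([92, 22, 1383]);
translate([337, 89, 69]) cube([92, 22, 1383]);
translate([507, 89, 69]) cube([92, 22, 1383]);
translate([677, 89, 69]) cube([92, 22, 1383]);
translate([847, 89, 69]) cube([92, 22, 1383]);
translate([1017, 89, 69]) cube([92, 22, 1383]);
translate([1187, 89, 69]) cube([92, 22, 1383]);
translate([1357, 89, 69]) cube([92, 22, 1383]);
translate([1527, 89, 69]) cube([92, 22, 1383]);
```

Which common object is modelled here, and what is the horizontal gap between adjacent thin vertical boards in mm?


A fence section. The picket gap is 78 mm.

Two posts, two rails, 9 pickets — a fence section. Span 1608 mm holds 9 pickets of 92 mm with 10 equal gaps: ⌊(1608 − 9·92) / 10⌋ = 78 mm.


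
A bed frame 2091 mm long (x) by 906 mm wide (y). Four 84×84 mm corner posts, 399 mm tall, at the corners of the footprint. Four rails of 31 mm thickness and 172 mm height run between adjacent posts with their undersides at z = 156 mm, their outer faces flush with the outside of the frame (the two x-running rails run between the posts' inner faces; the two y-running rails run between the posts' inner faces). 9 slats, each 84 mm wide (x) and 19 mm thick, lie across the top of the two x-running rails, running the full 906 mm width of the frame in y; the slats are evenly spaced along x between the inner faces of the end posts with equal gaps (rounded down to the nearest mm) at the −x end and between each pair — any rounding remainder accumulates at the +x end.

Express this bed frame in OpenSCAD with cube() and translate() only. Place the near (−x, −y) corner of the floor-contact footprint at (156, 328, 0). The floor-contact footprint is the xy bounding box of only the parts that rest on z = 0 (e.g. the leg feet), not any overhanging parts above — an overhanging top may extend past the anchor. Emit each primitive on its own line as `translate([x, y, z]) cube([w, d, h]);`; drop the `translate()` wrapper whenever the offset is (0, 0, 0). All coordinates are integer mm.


translate([156, 328, 0]) cube([84, 84, 399]);
translate([156, 1150, 0]) cube([84, 84, 399]);
translate([2163, 328, 0]) cube([84, 84, 399]);
translate([2163, 1150, 0]) cube([84, 84, 399]);
translate([240, 328, 156]) cube([1923, 31, 172]);
translate([240, 1203, 156]) cube([1923, 31, 172]);
translate([156, 412, 156]) cube([31, 738, 172]);
translate([2216, 412, 156]) cube([31, 738, 172]);
translate([356, 328, 328]) cube([84, 906, 19]);
translate([556, 328, 328]) cube([84, 906, 19]);
translate([756, 328, 328]) cube([84, 906, 19]);
translate([956, 328, 328]) cube([84, 906, 19]);
translate([1156, 328, 328]) cube([84, 906, 19]);
translate([1356, 328, 328]) cube([84, 906, 19]);
translate([1556, 328, 328]) cube([84, 906, 19]);
translate([1756, 328, 328]) cube([84, 906, 19]);
translate([1956, 328, 328]) cube([84, 906, 19]);


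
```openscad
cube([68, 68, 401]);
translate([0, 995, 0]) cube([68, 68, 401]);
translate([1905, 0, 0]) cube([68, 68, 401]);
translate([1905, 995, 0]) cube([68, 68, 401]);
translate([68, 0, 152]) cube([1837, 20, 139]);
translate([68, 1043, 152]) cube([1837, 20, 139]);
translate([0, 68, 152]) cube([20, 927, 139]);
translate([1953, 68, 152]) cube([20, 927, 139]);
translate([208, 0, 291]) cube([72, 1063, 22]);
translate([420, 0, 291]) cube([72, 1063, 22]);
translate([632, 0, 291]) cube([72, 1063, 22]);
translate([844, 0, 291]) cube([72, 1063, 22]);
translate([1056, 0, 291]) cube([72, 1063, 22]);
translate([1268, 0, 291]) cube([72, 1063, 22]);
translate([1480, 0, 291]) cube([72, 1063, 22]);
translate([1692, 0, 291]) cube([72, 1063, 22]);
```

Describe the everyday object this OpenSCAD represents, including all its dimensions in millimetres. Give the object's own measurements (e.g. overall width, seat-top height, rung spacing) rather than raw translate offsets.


A bed frame 1973 mm long (x) by 1063 mm wide (y). Four 68×68 mm corner posts, 401 mm tall, at the corners of the footprint. Four rails of 20 mm thickness and 139 mm height run between adjacent posts with their undersides at z = 152 mm, their outer faces flush with the outside of the frame (the two x-running rails run between the posts' inner faces; the two y-running rails run between the posts' inner faces). 8 slats, each 72 mm wide (x) and 22 mm thick, lie across the top of the two x-running rails, running the full 1063 mm width of the frame in y; along x they sit between the end posts with a 140 mm gap after the −x posts and between neighbouring slats, leaving 141 mm before the +x posts.


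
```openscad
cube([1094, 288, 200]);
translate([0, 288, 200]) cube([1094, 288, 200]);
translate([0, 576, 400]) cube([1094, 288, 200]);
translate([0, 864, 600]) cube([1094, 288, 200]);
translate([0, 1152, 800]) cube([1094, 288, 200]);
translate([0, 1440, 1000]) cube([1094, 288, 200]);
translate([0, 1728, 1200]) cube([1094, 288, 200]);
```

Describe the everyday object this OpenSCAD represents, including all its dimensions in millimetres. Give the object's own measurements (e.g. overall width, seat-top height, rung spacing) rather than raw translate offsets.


A straight staircase of 7 solid steps. Each step is 1094 mm wide (x), 288 mm deep (y, the going) and 200 mm tall (the rise). The first step rests on the floor; each subsequent step sits one going further in +y and one rise higher in +z, directly behind and above the previous step with no overlap.


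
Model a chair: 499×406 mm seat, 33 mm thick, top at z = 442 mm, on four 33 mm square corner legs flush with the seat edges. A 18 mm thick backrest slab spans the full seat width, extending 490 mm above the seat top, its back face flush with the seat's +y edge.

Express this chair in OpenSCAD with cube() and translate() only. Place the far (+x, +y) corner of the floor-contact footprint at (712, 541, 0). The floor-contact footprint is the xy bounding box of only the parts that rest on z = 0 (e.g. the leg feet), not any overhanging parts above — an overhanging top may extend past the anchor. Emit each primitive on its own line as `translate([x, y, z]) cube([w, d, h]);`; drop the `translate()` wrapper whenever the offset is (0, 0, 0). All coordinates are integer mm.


// leg_h = 442 - 33 = 409
translate([213, 135, 409]) cube([499, 406, 33]);
translate([213, 135, 0]) cube([33, 33, 409]);
translate([679, 135, 0]) cube([33, 33, 409]);
translate([213, 508, 0]) cube([33, 33, 409]);
translate([679, 508, 0]) cube([33, 33, 409]);
translate([213, 523, 442]) cube([499, 18, 490]);


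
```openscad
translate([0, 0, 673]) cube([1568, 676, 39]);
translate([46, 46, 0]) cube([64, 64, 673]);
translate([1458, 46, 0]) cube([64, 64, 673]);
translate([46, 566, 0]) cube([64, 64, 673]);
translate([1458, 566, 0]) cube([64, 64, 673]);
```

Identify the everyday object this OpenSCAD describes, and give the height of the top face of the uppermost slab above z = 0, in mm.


A table. The table height is 712 mm.

A 1568×676×39 slab sits at z = 673 on four 64 mm square posts — a table. The top surface is at 673 + 39 = 712 mm.


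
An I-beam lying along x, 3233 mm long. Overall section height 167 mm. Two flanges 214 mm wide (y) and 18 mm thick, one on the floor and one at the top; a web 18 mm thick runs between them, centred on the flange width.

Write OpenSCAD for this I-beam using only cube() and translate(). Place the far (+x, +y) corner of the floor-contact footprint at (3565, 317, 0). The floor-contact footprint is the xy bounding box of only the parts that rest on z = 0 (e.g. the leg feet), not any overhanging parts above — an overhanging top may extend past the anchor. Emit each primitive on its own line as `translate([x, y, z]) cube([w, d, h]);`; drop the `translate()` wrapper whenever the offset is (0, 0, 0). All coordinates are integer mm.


translate([332, 103, 0]) cube([3233, 214, 18]);
translate([332, 201, 18]) cube([3233, 18, 131]);
translate([332, 103, 149]) cube([3233, 214, 18]);


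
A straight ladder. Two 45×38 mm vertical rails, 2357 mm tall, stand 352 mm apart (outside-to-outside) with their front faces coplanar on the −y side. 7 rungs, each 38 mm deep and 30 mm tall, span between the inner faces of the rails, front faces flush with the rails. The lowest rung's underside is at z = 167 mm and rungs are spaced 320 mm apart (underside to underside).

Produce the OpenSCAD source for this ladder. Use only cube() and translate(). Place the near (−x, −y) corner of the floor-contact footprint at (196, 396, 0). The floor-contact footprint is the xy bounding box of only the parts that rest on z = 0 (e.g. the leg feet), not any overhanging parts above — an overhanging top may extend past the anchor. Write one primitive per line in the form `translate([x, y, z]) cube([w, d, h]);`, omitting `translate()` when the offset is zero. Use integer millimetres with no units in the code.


translate([196, 396, 0]) cube([45, 38, 2357]);
translate([503, 396, 0]) cube([45, 38, 2357]);
translate([241, 396, 167]) cube([262, 38, 30]);
translate([241, 396, 487]) cube([262, 38, 30]);
translate([241, 396, 807]) cube([262, 38, 30]);
translate([241, 396, 1127]) cube([262, 38, 30]);
translate([241, 396, 1447]) cube([262, 38, 30]);
translate([241, 396, 1767]) cube([262, 38, 30]);
translate([241, 396, 2087]) cube([262, 38, 30]);


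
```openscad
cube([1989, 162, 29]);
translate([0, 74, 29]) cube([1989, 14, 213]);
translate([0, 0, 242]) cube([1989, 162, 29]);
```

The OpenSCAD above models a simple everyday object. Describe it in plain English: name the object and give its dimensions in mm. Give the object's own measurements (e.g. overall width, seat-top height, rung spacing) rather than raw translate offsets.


An I-beam lying along x, 1989 mm long. Overall section height 271 mm. Two flanges 162 mm wide (y) and 29 mm thick, one on the floor and one at the top; a web 14 mm thick runs between them, centred on the flange width.


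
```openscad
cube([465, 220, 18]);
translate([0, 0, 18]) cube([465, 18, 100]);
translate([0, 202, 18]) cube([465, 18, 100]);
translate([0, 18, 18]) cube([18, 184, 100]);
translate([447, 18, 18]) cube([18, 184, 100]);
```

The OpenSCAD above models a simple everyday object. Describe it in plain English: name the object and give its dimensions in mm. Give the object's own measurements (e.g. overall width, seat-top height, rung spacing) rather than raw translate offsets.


An open-topped rectangular box: outside dimensions 465×220×118 mm, with a uniform wall and base thickness of 18 mm. The base is a full 465×220 slab on the floor; four walls sit on top of the base. The front and back walls (the −y and +y sides) span the full width; the two side walls fit between them.


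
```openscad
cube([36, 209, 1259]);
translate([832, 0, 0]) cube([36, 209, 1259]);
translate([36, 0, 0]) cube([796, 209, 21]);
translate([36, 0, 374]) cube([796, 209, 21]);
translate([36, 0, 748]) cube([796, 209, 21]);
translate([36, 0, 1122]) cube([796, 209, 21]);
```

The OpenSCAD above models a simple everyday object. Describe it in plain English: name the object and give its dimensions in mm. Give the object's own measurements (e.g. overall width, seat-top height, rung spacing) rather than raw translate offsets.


An open bookshelf. Two side panels, each 36 mm thick, 209 mm deep and 1259 mm tall, stand 868 mm apart (outside-to-outside). Between them sit 4 shelves, each 21 mm thick and 209 mm deep, spanning the full gap between the sides. The bottom shelf rests on the floor (its underside at z = 0) and the clear gap between one shelf's top and the next shelf's underside is 353 mm.


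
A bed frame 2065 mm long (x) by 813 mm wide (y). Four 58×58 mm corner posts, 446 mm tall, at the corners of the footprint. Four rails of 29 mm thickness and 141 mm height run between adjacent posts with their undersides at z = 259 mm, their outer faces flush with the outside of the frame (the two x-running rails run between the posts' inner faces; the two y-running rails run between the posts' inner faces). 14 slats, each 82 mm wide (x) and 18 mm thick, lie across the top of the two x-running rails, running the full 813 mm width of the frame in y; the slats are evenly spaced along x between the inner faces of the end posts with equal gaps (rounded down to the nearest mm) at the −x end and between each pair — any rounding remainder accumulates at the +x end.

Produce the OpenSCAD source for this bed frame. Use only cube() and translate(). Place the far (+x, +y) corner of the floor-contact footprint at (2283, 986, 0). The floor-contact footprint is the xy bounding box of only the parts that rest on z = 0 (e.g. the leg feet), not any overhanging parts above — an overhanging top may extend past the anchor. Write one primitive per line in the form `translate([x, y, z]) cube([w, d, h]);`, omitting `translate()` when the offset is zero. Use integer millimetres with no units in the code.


translate([218, 173, 0]) cube([58, 58, 446]);
translate([218, 928, 0]) cube([58, 58, 446]);
translate([2225, 173, 0]) cube([58, 58, 446]);
translate([2225, 928, 0]) cube([58, 58, 446]);
translate([276, 173, 259]) cube([1949, 29, 141]);
translate([276, 957, 259]) cube([1949, 29, 141]);
translate([218, 231, 259]) cube([29, 697, 141]);
translate([2254, 231, 259]) cube([29, 697, 141]);
translate([329, 173, 400]) cube([82, 813, 18]);
translate([464, 173, 400]) cube([82, 813, 18]);
translate([599, 173, 400]) cube([82, 813, 18]);
translate([734, 173, 400]) cube([82, 813, 18]);
translate([869, 173, 400]) cube([82, 813, 18]);
translate([1004, 173, 400]) cube([82, 813, 18]);
translate([1139, 173, 400]) cube([82, 813, 18]);
translate([1274, 173, 400]) cube([82, 813, 18]);
translate([1409, 173, 400]) cube([82, 813, 18]);
translate([1544, 173, 400]) cube([82, 813, 18]);
translate([1679, 173, 400]) cube([82, 813, 18]);
translate([1814, 173, 400]) cube([82, 813, 18]);
translate([1949, 173, 400]) cube([82, 813, 18]);
translate([2084, 173, 400]) cube([82, 813, 18]);


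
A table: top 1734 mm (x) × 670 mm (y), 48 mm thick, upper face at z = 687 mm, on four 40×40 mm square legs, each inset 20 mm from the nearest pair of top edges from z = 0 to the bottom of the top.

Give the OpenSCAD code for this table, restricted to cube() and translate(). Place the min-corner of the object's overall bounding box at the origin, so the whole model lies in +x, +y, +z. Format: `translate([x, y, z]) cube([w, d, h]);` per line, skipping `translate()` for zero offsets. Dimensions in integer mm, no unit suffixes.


translate([0, 0, 639]) cube([1734, 670, 48]);
translate([20, 20, 0]) cube([40, 40, 639]);
translate([1674, 20, 0]) cube([40, 40, 639]);
translate([20, 610, 0]) cube([40, 40, 639]);
translate([1674, 610, 0]) cube([40, 40, 639]);


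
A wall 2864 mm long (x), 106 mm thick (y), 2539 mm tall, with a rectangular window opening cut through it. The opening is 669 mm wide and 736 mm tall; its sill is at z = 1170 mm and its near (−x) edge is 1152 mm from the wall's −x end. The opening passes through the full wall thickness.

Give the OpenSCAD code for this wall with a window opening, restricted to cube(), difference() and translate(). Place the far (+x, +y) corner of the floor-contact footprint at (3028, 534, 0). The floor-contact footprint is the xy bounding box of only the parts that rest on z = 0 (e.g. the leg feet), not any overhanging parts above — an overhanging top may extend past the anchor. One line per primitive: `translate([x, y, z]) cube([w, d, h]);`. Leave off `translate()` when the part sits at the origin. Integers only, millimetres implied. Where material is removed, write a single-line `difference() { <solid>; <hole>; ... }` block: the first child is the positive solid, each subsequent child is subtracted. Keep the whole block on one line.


difference() { translate([164, 428, 0]) cube([2864, 106, 2539]); translate([1316, 428, 1170]) cube([669, 106, 736]); }


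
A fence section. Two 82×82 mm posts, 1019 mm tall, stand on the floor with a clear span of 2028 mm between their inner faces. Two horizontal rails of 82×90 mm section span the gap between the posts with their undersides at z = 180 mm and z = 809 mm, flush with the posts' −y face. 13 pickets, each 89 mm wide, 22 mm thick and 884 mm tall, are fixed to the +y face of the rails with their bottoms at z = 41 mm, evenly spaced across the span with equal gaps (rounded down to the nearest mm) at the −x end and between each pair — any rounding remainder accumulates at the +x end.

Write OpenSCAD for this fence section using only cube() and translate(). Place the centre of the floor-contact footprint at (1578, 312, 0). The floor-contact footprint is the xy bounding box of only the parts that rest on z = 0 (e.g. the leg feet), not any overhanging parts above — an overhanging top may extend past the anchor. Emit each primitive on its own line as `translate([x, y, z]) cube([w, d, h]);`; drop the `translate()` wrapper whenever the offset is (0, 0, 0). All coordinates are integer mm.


translate([482, 271, 0]) cube([82, 82, 1019]);
translate([2592, 271, 0]) cube([82, 82, 1019]);
translate([564, 271, 180]) cube([2028, 82, 90]);
translate([564, 271, 809]) cube([2028, 82, 90]);
translate([626, 353, 41]) cube([89, 22, 884]);
translate([777, 353, 41]) cube([89, 22, 884]);
translate([928, 353, 41]) cube([89, 22, 884]);
translate([1079, 353, 41]) cube([89, 22, 884]);
translate([1230, 353, 41]) cube([89, 22, 884]);
translate([1381, 353, 41]) cube([89, 22, 884]);
translate([1532, 353, 41]) cube([89, 22, 884]);
translate([1683, 353, 41]) cube([89, 22, 884]);
translate([1834, 353, 41]) cube([89, 22, 884]);
translate([1985, 353, 41]) cube([89, 22, 884]);
translate([2136, 353, 41]) cube([89, 22, 884]);
translate([2287, 353, 41]) cube([89, 22, 884]);
translate([2438, 353, 41]) cube([89, 22, 884]);


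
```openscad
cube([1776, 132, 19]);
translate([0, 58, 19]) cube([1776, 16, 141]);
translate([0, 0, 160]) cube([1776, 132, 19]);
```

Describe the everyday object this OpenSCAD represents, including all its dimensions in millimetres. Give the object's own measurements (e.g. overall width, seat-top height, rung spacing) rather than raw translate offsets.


An I-beam lying along x, 1776 mm long. Overall section height 179 mm. Two flanges 132 mm wide (y) and 19 mm thick, one on the floor and one at the top; a web 16 mm thick runs between them, centred on the flange width.


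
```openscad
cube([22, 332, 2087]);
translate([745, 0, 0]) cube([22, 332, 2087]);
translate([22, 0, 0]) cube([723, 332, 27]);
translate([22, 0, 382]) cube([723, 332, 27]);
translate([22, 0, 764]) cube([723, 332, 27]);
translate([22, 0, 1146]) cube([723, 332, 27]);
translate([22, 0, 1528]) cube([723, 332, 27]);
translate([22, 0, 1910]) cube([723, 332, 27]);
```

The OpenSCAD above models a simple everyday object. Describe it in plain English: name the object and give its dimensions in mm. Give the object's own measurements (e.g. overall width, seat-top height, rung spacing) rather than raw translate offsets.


An open bookshelf. Two side panels, each 22 mm thick, 332 mm deep and 2087 mm tall, stand 767 mm apart (outside-to-outside). Between them sit 6 shelves, each 27 mm thick and 332 mm deep, spanning the full gap between the sides. The bottom shelf rests on the floor (its underside at z = 0) and the clear gap between one shelf's top and the next shelf's underside is 355 mm.


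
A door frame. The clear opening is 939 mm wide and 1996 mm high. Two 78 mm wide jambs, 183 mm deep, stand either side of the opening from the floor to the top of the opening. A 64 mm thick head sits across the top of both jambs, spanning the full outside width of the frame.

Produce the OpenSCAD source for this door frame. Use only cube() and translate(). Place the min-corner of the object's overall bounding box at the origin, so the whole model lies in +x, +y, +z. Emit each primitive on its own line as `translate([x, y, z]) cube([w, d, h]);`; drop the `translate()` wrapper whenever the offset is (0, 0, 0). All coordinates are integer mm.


cube([78, 183, 1996]);
translate([1017, 0, 0]) cube([78, 183, 1996]);
translate([0, 0, 1996]) cube([1095, 183, 64]);


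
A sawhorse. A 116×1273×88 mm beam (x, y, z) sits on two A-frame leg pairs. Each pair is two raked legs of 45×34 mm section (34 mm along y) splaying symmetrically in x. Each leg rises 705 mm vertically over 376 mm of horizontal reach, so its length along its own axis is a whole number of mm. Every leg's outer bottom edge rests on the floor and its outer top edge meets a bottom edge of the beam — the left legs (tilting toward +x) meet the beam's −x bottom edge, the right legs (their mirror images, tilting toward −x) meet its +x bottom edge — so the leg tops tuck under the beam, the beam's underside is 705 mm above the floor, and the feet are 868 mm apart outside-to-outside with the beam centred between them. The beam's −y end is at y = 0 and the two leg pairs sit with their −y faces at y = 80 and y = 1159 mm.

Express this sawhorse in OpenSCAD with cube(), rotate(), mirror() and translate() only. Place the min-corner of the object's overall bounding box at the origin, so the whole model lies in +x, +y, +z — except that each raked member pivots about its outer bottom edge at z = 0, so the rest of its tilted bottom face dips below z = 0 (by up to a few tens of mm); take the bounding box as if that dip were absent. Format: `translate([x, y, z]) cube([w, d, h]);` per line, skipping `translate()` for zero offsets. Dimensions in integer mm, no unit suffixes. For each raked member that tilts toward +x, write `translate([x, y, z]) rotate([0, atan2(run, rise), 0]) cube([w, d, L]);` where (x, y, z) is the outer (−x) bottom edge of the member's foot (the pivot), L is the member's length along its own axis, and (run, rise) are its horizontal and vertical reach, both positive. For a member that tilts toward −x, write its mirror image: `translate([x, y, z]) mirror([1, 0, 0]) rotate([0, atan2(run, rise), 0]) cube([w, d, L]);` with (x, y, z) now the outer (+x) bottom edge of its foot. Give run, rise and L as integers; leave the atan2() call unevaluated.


translate([376, 0, 705]) cube([116, 1273, 88]);
translate([0, 80, 0]) rotate([0, atan2(376, 705), 0]) cube([45, 34, 799]);
translate([868, 80, 0]) mirror([1, 0, 0]) rotate([0, atan2(376, 705), 0]) cube([45, 34, 799]);
translate([0, 1159, 0]) rotate([0, atan2(376, 705), 0]) cube([45, 34, 799]);
translate([868, 1159, 0]) mirror([1, 0, 0]) rotate([0, atan2(376, 705), 0]) cube([45, 34, 799]);


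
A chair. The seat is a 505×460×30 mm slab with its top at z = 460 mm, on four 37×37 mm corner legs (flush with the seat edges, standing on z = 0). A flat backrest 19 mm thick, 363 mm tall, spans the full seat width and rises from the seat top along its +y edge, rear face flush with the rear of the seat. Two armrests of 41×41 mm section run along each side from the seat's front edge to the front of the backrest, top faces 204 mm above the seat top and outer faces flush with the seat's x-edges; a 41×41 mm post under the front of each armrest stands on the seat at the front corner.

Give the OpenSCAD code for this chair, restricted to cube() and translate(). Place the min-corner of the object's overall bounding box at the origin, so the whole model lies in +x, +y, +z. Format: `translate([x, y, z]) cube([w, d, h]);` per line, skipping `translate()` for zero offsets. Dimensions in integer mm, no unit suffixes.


translate([0, 0, 430]) cube([505, 460, 30]);
cube([37, 37, 430]);
translate([468, 0, 0]) cube([37, 37, 430]);
translate([0, 423, 0]) cube([37, 37, 430]);
translate([468, 423, 0]) cube([37, 37, 430]);
translate([0, 441, 460]) cube([505, 19, 363]);
translate([0, 0, 623]) cube([41, 441, 41]);
translate([464, 0, 623]) cube([41, 441, 41]);
translate([0, 0, 460]) cube([41, 41, 163]);
translate([464, 0, 460]) cube([41, 41, 163]);


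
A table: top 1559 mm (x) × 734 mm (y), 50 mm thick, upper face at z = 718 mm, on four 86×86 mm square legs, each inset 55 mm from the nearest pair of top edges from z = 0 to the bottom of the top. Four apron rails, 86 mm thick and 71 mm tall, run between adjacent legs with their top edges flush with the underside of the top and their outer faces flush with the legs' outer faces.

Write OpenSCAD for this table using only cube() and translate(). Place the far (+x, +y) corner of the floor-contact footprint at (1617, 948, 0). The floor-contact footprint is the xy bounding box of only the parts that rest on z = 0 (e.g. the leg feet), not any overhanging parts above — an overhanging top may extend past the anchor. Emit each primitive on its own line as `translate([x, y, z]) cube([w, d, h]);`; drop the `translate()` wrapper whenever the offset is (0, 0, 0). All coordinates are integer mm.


// leg_h = 718 - 50 = 668
// apron z = 668 - 71 = 597
translate([113, 269, 668]) cube([1559, 734, 50]);
translate([168, 324, 0]) cube([86, 86, 668]);
translate([1531, 324, 0]) cube([86, 86, 668]);
translate([168, 862, 0]) cube([86, 86, 668]);
translate([1531, 862, 0]) cube([86, 86, 668]);
translate([254, 324, 597]) cube([1277, 86, 71]);
translate([254, 862, 597]) cube([1277, 86, 71]);
translate([168, 410, 597]) cube([86, 452, 71]);
translate([1531, 410, 597]) cube([86, 452, 71]);


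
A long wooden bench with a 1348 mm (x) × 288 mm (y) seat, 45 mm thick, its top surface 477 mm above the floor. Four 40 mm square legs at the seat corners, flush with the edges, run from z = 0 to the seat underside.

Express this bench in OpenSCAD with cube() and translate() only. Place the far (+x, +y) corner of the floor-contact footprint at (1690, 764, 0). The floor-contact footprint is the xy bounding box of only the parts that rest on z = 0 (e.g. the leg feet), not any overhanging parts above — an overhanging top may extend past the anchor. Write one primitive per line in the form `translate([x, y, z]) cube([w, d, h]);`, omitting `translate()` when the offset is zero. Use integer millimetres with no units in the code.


translate([342, 476, 432]) cube([1348, 288, 45]);
translate([342, 476, 0]) cube([40, 40, 432]);
translate([342, 724, 0]) cube([40, 40, 432]);
translate([1650, 476, 0]) cube([40, 40, 432]);
translate([1650, 724, 0]) cube([40, 40, 432]);


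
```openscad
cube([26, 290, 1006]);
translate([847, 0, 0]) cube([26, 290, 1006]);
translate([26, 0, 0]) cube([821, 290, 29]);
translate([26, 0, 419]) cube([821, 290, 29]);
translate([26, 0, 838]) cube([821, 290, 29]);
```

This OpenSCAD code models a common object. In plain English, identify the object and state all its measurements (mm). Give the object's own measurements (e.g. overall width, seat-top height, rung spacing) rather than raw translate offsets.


An open bookshelf. Two side panels, each 26 mm thick, 290 mm deep and 1006 mm tall, stand 873 mm apart (outside-to-outside). Between them sit 3 shelves, each 29 mm thick and 290 mm deep, spanning the full gap between the sides. The bottom shelf rests on the floor (its underside at z = 0) and the clear gap between one shelf's top and the next shelf's underside is 390 mm.


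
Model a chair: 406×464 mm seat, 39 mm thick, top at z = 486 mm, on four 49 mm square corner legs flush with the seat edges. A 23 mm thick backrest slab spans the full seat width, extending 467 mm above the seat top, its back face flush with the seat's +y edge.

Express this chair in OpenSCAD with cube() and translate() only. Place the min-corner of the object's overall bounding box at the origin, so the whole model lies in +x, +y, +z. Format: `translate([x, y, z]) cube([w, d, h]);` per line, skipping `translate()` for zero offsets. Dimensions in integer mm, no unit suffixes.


// leg_h = 486 - 39 = 447
translate([0, 0, 447]) cube([406, 464, 39]);
cube([49, 49, 447]);
translate([357, 0, 0]) cube([49, 49, 447]);
translate([0, 415, 0]) cube([49, 49, 447]);
translate([357, 415, 0]) cube([49, 49, 447]);
translate([0, 441, 486]) cube([406, 23, 467]);


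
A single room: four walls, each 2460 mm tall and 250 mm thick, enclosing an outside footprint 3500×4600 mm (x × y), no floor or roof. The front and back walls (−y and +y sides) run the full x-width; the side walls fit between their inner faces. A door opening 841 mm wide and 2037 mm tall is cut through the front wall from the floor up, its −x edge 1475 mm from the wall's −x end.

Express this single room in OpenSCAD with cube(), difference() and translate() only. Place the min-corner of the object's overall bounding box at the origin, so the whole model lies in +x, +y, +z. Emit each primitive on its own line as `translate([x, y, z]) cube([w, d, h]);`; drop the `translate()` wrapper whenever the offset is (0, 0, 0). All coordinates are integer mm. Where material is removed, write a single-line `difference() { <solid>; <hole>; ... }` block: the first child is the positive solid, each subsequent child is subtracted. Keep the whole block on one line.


difference() { cube([3500, 250, 2460]); translate([1475, 0, 0]) cube([841, 250, 2037]); }
translate([0, 4350, 0]) cube([3500, 250, 2460]);
translate([0, 250, 0]) cube([250, 4100, 2460]);
translate([3250, 250, 0]) cube([250, 4100, 2460]);


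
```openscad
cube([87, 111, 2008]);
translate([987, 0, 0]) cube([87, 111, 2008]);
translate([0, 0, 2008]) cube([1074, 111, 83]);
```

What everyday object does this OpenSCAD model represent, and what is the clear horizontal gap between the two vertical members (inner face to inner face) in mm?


A door frame. The clear opening width is 900 mm.

Two 2008 mm tall posts with a header on top — a door frame. The left jamb is 87 mm wide at x = 0; the right jamb starts at x = 987. The clear opening is 987 − 87 = 900 mm.


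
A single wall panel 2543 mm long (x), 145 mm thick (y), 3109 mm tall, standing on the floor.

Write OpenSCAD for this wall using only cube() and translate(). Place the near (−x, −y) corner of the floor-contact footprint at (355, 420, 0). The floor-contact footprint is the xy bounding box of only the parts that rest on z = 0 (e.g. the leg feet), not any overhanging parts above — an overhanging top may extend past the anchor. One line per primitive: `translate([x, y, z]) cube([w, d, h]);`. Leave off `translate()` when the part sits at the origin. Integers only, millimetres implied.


translate([355, 420, 0]) cube([2543, 145, 3109]);


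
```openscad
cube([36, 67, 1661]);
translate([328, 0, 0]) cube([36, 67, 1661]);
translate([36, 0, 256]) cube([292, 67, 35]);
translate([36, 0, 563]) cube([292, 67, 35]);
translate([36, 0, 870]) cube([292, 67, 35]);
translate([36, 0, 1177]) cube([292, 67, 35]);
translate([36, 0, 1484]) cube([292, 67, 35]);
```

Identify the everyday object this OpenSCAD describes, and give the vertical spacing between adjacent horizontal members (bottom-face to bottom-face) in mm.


A ladder. The rung spacing is 307 mm.

Two tall 36×67 posts with 5 short bars between them — a ladder. Adjacent rungs sit at z = 256 and z = 563, so the spacing is 563 − 256 = 307 mm.


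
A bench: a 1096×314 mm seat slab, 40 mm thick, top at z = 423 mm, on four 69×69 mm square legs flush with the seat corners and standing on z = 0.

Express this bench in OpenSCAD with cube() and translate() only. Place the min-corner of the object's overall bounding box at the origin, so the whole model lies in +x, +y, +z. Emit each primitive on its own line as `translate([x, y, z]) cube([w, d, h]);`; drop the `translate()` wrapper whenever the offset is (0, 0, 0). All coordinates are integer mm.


translate([0, 0, 383]) cube([1096, 314, 40]);
cube([69, 69, 383]);
translate([0, 245, 0]) cube([69, 69, 383]);
translate([1027, 0, 0]) cube([69, 69, 383]);
translate([1027, 245, 0]) cube([69, 69, 383]);


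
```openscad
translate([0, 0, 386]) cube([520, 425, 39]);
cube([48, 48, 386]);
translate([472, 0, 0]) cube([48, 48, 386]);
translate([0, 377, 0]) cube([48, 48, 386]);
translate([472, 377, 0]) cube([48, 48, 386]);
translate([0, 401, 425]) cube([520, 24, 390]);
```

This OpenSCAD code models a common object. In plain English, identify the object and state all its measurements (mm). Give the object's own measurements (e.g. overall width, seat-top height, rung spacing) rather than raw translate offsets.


A chair. The seat is a 520×425×39 mm slab with its top at z = 425 mm, on four 48×48 mm corner legs (flush with the seat edges, standing on z = 0). A flat backrest 24 mm thick, 390 mm tall, spans the full seat width and rises from the seat top along its +y edge, rear face flush with the rear of the seat.


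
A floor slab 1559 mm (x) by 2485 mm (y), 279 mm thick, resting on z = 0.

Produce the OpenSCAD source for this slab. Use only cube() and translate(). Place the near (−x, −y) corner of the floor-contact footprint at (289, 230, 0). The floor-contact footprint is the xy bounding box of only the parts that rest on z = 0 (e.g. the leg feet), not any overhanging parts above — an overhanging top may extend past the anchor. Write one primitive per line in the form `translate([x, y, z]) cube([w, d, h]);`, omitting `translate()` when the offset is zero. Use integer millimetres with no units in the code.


translate([289, 230, 0]) cube([1559, 2485, 279]);
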